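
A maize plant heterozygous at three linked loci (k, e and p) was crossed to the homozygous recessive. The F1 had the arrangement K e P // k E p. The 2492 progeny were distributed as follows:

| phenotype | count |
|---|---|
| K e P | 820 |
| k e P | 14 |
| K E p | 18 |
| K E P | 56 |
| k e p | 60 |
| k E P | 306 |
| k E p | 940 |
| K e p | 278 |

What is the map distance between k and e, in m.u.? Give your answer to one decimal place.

5.9 m.u.

The two rarest classes, k e P and K E p, are the double crossovers. Comparing them with the parentals, only the k allele has switched, so k is the middle locus and the order is e – k – p.
Crossovers in the e–k interval produce the single-crossover classes K E P and k e p (56 + 60 = 116) plus the double crossovers (32).
RF(e–k) = (116 + 32) / 2492 = 148/2492 = 0.0594 → 5.9 m.u.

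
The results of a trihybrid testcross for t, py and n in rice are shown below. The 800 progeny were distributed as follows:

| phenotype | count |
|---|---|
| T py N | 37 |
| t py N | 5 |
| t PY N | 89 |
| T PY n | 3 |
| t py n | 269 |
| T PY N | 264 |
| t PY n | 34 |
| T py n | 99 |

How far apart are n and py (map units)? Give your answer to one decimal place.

9.9 map units

The two most frequent reciprocal classes, T PY N and t py n, are the parental types, so the F1 was T PY N / t py n.
The two rarest classes, T PY n and t py N, are the double crossovers. Comparing them with the parentals, only the n allele has switched, so n is the middle locus and the order is py – n – t.
Crossovers in the py–n interval produce the single-crossover classes T py N and t PY n (37 + 34 = 71) plus the double crossovers (8).
RF(py–n) = (71 + 8) / 800 = 79/800 = 0.0988 → 9.9 map units.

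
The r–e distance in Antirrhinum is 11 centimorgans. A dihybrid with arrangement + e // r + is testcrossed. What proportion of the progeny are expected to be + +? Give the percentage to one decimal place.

5.5%

A map distance of 11 centimorgans corresponds to a recombination frequency of 0.110.
The F1 is + e / r +, so + + is a recombinant gamete class with expected frequency r/2 = 0.110/2 = 0.0550.
That is 0.0550 = 5.5% of the progeny.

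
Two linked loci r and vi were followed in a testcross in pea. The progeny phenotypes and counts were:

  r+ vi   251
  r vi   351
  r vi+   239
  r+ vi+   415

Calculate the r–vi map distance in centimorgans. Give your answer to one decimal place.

39.0 centimorgans

The two most frequent classes, r+ vi+ (415) and r vi (351), are the parental types, so the F1 was r+ vi+ / r vi.
The recombinant classes are r+ vi and r vi+: 251 + 239 = 490.
Recombination frequency = 490/1256 = 0.3901 ≈ 39.0%, i.e. 39.0 centimorgans.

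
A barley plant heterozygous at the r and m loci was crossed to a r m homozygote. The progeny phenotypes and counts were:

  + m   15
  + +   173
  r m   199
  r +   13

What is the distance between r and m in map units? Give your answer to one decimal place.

7.0 map units

The two most frequent classes, + + (173) and r m (199), are the parental types, so the F1 was + + / r m.
The recombinant classes are + m and r +: 15 + 13 = 28.
Recombination frequency = 28/400 = 0.0700 ≈ 7.0%, i.e. 7.0 map units.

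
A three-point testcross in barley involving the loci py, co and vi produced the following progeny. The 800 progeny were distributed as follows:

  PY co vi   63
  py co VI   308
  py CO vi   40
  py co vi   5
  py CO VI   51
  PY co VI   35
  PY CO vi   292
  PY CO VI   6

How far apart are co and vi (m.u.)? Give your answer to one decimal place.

The two most frequent reciprocal classes, PY CO vi and py co VI, are the parental types, so the F1 was PY CO vi / py co VI.
The two rarest classes, PY CO VI and py co vi, are the double crossovers. Comparing them with the parentals, only the vi allele has switched, so vi is the middle locus and the order is co – vi – py.
Crossovers in the co–vi interval produce the single-crossover classes PY co vi and py CO VI (63 + 51 = 114) plus the double crossovers (11).
RF(co–vi) = (114 + 11) / 800 = 125/800 = 0.1562 → 15.6 m.u.

15.6 m.u.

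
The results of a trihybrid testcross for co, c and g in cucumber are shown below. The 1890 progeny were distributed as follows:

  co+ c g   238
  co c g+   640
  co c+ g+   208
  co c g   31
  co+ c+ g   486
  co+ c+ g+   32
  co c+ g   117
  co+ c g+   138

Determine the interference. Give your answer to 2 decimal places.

0.26

The two most frequent reciprocal classes, co c g+ and co+ c+ g, are the parental types, so the F1 was co c g+ / co+ c+ g.
The two rarest classes, co c g and co+ c+ g+, are the double crossovers. Comparing them with the parentals, only the g allele has switched, so g is the middle locus and the order is co – g – c.
co–g: (255 + 63)/1890 = 0.1683; g–c: (446 + 63)/1890 = 0.2693.
Expected DCO frequency = 0.1683 × 0.2693 ≈ 0.04532; observed = 63/1890 ≈ 0.03333.
Coefficient of coincidence = 0.03333/0.04532 ≈ 0.74; interference = 1 − 0.74 = 0.26.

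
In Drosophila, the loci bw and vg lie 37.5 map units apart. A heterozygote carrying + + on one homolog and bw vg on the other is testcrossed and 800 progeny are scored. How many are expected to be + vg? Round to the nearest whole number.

150

A map distance of 37.5 map units corresponds to a recombination frequency of 0.375.
The F1 is + + / bw vg, so + vg is a recombinant gamete class with expected frequency r/2 = 0.375/2 = 0.1875.
Expected number = 0.1875 × 800 = 150.00 ≈ 150.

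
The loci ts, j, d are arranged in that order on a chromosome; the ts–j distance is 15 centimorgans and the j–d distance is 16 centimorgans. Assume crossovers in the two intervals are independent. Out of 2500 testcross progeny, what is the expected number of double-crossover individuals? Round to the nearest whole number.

Map distances give recombination frequencies of 0.150 and 0.160 for the two intervals.
With no interference, expected double-crossover frequency = 0.150 × 0.160 = 0.02400.
Expected number = 0.02400 × 2500 = 60.00 ≈ 60.

60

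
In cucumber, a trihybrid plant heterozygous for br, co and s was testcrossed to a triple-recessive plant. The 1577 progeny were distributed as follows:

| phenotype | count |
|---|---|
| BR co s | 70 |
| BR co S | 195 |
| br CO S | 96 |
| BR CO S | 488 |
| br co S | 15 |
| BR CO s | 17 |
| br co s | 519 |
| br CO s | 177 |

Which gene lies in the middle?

The two most frequent reciprocal classes, br co s and BR CO S, are the parental types, so the F1 was br co s / BR CO S.
The two rarest classes, br co S and BR CO s, are the double crossovers. Comparing them with the parentals, only the s allele has switched, so s is the middle locus and the order is co – s – br.

s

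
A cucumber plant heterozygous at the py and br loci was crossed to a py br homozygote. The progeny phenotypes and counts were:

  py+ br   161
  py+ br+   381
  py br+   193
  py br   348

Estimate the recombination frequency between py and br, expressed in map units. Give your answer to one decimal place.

The two most frequent classes, py+ br+ (381) and py br (348), are the parental types, so the F1 was py+ br+ / py br.
The recombinant classes are py+ br and py br+: 161 + 193 = 354.
Recombination frequency = 354/1083 = 0.3269 ≈ 32.7%, i.e. 32.7 map units.

32.7 map units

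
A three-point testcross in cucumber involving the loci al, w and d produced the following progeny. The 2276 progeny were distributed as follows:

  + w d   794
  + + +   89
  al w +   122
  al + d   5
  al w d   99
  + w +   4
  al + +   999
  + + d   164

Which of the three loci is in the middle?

d

The two most frequent reciprocal classes, + w d and al + +, are the parental types, so the F1 was + w d / al + +.
The two rarest classes, + w + and al + d, are the double crossovers. Comparing them with the parentals, only the d allele has switched, so d is the middle locus and the order is w – d – al.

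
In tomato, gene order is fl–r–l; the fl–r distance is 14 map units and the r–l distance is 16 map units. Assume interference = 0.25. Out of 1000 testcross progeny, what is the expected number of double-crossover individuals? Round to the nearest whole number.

Map distances give recombination frequencies of 0.140 and 0.160 for the two intervals.
With interference 0.25 (so coincidence = 0.75), expected double-crossover frequency = 0.140 × 0.160 × 0.75 = 0.01680.
Expected number = 0.01680 × 1000 = 16.80 ≈ 17.

17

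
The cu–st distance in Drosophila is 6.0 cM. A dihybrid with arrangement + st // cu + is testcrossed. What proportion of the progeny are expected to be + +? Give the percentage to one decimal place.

3.0%

A map distance of 6.0 cM corresponds to a recombination frequency of 0.060.
The F1 is + st / cu +, so + + is a recombinant gamete class with expected frequency r/2 = 0.060/2 = 0.0300.
That is 0.0300 = 3.0% of the progeny.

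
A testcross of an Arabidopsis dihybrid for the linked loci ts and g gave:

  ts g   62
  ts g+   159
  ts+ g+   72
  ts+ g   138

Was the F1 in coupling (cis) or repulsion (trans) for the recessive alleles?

The two most frequent classes are ts+ g (138) and ts g+ (159); these are the parental (non-recombinant) types.
So the F1 carried ts+ g on one chromosome and ts g+ on the other — the recessive alleles are on opposite chromosomes (trans / repulsion).

trans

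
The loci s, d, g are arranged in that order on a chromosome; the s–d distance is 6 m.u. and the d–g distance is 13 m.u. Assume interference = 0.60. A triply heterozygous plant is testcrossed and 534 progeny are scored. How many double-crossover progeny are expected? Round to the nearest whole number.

Map distances give recombination frequencies of 0.060 and 0.130 for the two intervals.
With interference 0.60 (so coincidence = 0.40), expected double-crossover frequency = 0.060 × 0.130 × 0.40 = 0.00312.
Expected number = 0.00312 × 534 = 1.67 ≈ 2.

2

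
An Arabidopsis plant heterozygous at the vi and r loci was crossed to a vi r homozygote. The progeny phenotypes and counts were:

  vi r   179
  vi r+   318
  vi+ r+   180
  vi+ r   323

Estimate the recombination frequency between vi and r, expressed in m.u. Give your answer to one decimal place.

The two most frequent classes, vi+ r (323) and vi r+ (318), are the parental types, so the F1 was vi+ r / vi r+.
The recombinant classes are vi+ r+ and vi r: 180 + 179 = 359.
Recombination frequency = 359/1000 = 0.3590 ≈ 35.9%, i.e. 35.9 m.u.

35.9 m.u.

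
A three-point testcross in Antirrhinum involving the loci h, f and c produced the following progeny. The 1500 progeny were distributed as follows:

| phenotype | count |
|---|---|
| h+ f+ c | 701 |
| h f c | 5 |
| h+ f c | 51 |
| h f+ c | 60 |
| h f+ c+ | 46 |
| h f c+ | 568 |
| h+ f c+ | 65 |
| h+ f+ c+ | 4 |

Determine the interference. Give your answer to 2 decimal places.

The two most frequent reciprocal classes, h f c+ and h+ f+ c, are the parental types, so the F1 was h f c+ / h+ f+ c.
The two rarest classes, h f c and h+ f+ c+, are the double crossovers. Comparing them with the parentals, only the c allele has switched, so c is the middle locus and the order is h – c – f.
h–c: (125 + 9)/1500 = 0.0893; c–f: (97 + 9)/1500 = 0.0707.
Expected DCO frequency = 0.0893 × 0.0707 ≈ 0.00631; observed = 9/1500 ≈ 0.00600.
Coefficient of coincidence = 0.00600/0.00631 ≈ 0.95; interference = 1 − 0.95 = 0.05.

0.05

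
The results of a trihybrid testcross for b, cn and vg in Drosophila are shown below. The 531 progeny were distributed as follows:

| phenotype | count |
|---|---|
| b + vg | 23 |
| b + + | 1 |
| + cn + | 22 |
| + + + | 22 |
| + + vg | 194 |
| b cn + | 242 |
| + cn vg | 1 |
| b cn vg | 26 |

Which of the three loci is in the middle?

cn

The two most frequent reciprocal classes, + + vg and b cn +, are the parental types, so the F1 was + + vg / b cn +.
The two rarest classes, + cn vg and b + +, are the double crossovers. Comparing them with the parentals, only the cn allele has switched, so cn is the middle locus and the order is b – cn – vg.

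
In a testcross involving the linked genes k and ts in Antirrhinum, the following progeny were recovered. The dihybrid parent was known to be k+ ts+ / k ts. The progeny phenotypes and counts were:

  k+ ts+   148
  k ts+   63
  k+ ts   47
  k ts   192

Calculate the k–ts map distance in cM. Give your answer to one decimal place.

The recombinant classes are k+ ts and k ts+: 47 + 63 = 110.
Recombination frequency = 110/450 = 0.2444 ≈ 24.4%, i.e. 24.4 cM.

24.4 cM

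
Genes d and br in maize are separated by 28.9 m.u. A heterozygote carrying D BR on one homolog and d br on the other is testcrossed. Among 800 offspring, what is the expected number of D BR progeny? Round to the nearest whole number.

A map distance of 28.9 m.u. corresponds to a recombination frequency of 0.289.
The F1 is D BR / d br, so D BR is a parental gamete class with expected frequency (1 − r)/2 = 0.711/2 = 0.3555.
Expected number = 0.3555 × 800 = 284.40 ≈ 284.

284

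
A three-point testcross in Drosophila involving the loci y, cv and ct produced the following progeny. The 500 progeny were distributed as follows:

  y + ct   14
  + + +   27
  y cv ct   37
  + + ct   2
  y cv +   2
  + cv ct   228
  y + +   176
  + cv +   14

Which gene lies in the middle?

The two most frequent reciprocal classes, y + + and + cv ct, are the parental types, so the F1 was y + + / + cv ct.
The two rarest classes, y cv + and + + ct, are the double crossovers. Comparing them with the parentals, only the cv allele has switched, so cv is the middle locus and the order is y – cv – ct.

cv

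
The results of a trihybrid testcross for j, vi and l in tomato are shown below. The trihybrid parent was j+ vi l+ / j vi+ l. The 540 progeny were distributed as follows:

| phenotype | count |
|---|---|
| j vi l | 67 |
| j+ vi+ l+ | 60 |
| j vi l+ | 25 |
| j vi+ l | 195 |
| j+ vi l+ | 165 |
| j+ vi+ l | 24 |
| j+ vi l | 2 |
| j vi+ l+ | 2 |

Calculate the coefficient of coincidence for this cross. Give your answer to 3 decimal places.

0.311

The two rarest classes, j+ vi l and j vi+ l+, are the double crossovers. Comparing them with the parentals, only the l allele has switched, so l is the middle locus and the order is j – l – vi.
j–l: (49 + 4)/540 = 0.0981; l–vi: (127 + 4)/540 = 0.2426.
Expected DCO frequency = 0.0981 × 0.2426 ≈ 0.02380; observed = 4/540 ≈ 0.00741.
Coefficient of coincidence = 0.00741/0.02380 ≈ 0.311.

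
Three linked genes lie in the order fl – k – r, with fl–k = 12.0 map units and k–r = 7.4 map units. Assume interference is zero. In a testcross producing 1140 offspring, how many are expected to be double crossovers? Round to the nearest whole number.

10

Map distances give recombination frequencies of 0.120 and 0.074 for the two intervals.
With no interference, expected double-crossover frequency = 0.120 × 0.074 = 0.00888.
Expected number = 0.00888 × 1140 = 10.12 ≈ 10.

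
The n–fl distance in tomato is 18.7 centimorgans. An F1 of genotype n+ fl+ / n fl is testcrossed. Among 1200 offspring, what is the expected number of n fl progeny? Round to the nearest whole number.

488

A map distance of 18.7 centimorgans corresponds to a recombination frequency of 0.187.
The F1 is n+ fl+ / n fl, so n fl is a parental gamete class with expected frequency (1 − r)/2 = 0.813/2 = 0.4065.
Expected number = 0.4065 × 1200 = 487.80 ≈ 488.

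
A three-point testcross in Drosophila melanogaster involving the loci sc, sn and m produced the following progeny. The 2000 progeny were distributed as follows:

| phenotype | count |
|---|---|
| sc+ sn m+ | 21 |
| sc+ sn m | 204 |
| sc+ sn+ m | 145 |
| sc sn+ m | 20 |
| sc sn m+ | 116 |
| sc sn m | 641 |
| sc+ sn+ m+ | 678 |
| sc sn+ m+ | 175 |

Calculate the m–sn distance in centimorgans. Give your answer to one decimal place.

15.1 centimorgans

The two most frequent reciprocal classes, sc+ sn+ m+ and sc sn m, are the parental types, so the F1 was sc+ sn+ m+ / sc sn m.
The two rarest classes, sc+ sn m+ and sc sn+ m, are the double crossovers. Comparing them with the parentals, only the sn allele has switched, so sn is the middle locus and the order is sc – sn – m.
Crossovers in the sn–m interval produce the single-crossover classes sc+ sn+ m and sc sn m+ (145 + 116 = 261) plus the double crossovers (41).
RF(sn–m) = (261 + 41) / 2000 = 302/2000 = 0.1510 → 15.1 centimorgans.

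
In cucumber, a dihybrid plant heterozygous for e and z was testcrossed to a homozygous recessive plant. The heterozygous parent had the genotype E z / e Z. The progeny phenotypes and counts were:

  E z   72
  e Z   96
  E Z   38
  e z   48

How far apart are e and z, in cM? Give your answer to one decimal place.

33.9 cM

The recombinant classes are E Z and e z: 38 + 48 = 86.
Recombination frequency = 86/254 = 0.3386 ≈ 33.9%, i.e. 33.9 cM.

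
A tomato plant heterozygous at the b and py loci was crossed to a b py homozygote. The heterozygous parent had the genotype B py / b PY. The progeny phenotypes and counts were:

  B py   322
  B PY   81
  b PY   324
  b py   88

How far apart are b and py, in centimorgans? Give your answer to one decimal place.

20.7 centimorgans

The recombinant classes are B PY and b py: 81 + 88 = 169.
Recombination frequency = 169/815 = 0.2074 ≈ 20.7%, i.e. 20.7 centimorgans.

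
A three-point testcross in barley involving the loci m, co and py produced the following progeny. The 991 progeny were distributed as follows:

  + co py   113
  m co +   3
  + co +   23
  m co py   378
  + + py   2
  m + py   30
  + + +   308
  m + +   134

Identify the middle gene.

py

The two most frequent reciprocal classes, + + + and m co py, are the parental types, so the F1 was + + + / m co py.
The two rarest classes, + + py and m co +, are the double crossovers. Comparing them with the parentals, only the py allele has switched, so py is the middle locus and the order is m – py – co.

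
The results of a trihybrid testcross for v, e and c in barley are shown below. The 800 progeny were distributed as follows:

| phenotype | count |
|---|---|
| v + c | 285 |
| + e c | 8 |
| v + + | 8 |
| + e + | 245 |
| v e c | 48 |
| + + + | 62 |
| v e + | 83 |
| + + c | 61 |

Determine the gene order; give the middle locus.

The two most frequent reciprocal classes, + e + and v + c, are the parental types, so the F1 was + e + / v + c.
The two rarest classes, + e c and v + +, are the double crossovers. Comparing them with the parentals, only the c allele has switched, so c is the middle locus and the order is e – c – v.

c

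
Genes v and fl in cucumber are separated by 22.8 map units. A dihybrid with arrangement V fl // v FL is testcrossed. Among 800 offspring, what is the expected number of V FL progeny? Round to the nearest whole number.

A map distance of 22.8 map units corresponds to a recombination frequency of 0.228.
The F1 is V fl / v FL, so V FL is a recombinant gamete class with expected frequency r/2 = 0.228/2 = 0.1140.
Expected number = 0.1140 × 800 = 91.20 ≈ 91.

91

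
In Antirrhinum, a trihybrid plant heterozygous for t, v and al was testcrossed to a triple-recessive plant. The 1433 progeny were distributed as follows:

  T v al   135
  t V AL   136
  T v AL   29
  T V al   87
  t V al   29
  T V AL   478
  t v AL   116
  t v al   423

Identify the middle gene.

The two most frequent reciprocal classes, T V AL and t v al, are the parental types, so the F1 was T V AL / t v al.
The two rarest classes, T v AL and t V al, are the double crossovers. Comparing them with the parentals, only the v allele has switched, so v is the middle locus and the order is al – v – t.

v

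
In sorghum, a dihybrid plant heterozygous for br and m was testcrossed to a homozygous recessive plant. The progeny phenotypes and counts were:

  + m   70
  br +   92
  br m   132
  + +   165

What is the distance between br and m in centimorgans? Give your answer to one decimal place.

35.3 centimorgans

The two most frequent classes, + + (165) and br m (132), are the parental types, so the F1 was + + / br m.
The recombinant classes are + m and br +: 70 + 92 = 162.
Recombination frequency = 162/459 = 0.3529 ≈ 35.3%, i.e. 35.3 centimorgans.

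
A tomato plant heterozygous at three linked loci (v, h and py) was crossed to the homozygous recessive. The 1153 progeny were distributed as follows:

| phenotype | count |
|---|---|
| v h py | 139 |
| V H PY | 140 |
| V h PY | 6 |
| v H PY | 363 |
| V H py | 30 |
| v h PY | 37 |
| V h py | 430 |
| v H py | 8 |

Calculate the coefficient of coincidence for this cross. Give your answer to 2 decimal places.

The two most frequent reciprocal classes, V h py and v H PY, are the parental types, so the F1 was V h py / v H PY.
The two rarest classes, V h PY and v H py, are the double crossovers. Comparing them with the parentals, only the py allele has switched, so py is the middle locus and the order is v – py – h.
v–py: (279 + 14)/1153 = 0.2541; py–h: (67 + 14)/1153 = 0.0703.
Expected DCO frequency = 0.2541 × 0.0703 ≈ 0.01786; observed = 14/1153 ≈ 0.01214.
Coefficient of coincidence = 0.01214/0.01786 ≈ 0.68.

0.68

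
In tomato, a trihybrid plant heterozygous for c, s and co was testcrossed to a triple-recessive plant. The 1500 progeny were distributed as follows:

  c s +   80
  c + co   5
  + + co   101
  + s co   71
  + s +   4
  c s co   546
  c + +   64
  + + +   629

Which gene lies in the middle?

s

The two most frequent reciprocal classes, + + + and c s co, are the parental types, so the F1 was + + + / c s co.
The two rarest classes, + s + and c + co, are the double crossovers. Comparing them with the parentals, only the s allele has switched, so s is the middle locus and the order is c – s – co.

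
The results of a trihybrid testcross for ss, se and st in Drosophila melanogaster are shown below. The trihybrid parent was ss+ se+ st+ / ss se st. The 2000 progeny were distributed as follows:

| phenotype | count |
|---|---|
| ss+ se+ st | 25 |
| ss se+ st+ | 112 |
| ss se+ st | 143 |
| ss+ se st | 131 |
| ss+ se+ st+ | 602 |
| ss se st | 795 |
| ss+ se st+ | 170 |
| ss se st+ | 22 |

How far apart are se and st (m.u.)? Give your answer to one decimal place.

The two rarest classes, ss+ se+ st and ss se st+, are the double crossovers. Comparing them with the parentals, only the st allele has switched, so st is the middle locus and the order is se – st – ss.
Crossovers in the se–st interval produce the single-crossover classes ss+ se st+ and ss se+ st (170 + 143 = 313) plus the double crossovers (47).
RF(se–st) = (313 + 47) / 2000 = 360/2000 = 0.1800 → 18.0 m.u.

18.0 m.u.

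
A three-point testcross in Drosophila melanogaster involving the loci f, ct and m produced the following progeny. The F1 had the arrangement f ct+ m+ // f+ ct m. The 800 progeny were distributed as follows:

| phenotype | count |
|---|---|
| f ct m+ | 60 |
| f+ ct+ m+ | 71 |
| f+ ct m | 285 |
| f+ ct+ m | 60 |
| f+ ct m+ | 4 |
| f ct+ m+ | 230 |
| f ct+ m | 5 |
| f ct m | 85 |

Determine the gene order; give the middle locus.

The two rarest classes, f ct+ m and f+ ct m+, are the double crossovers. Comparing them with the parentals, only the m allele has switched, so m is the middle locus and the order is ct – m – f.

m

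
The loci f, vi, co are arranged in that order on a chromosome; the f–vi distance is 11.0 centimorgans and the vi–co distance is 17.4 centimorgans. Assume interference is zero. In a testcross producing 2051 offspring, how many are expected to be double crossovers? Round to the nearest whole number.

Map distances give recombination frequencies of 0.110 and 0.174 for the two intervals.
With no interference, expected double-crossover frequency = 0.110 × 0.174 = 0.01914.
Expected number = 0.01914 × 2051 = 39.26 ≈ 39.

39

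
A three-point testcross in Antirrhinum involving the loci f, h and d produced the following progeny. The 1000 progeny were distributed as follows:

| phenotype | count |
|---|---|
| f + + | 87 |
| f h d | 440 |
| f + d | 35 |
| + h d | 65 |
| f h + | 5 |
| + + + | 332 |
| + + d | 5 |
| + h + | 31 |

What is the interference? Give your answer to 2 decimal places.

0.19

The two most frequent reciprocal classes, + + + and f h d, are the parental types, so the F1 was + + + / f h d.
The two rarest classes, + + d and f h +, are the double crossovers. Comparing them with the parentals, only the d allele has switched, so d is the middle locus and the order is h – d – f.
h–d: (66 + 10)/1000 = 0.0760; d–f: (152 + 10)/1000 = 0.1620.
Expected DCO frequency = 0.0760 × 0.1620 ≈ 0.01231; observed = 10/1000 ≈ 0.01000.
Coefficient of coincidence = 0.01000/0.01231 ≈ 0.81; interference = 1 − 0.81 = 0.19.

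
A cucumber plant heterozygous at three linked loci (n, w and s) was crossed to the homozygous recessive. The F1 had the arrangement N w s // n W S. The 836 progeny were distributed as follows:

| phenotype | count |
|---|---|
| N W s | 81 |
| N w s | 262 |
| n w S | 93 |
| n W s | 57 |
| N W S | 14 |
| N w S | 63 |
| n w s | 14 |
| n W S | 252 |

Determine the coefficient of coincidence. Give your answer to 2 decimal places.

0.78

The two rarest classes, n w s and N W S, are the double crossovers. Comparing them with the parentals, only the n allele has switched, so n is the middle locus and the order is w – n – s.
w–n: (174 + 28)/836 = 0.2416; n–s: (120 + 28)/836 = 0.1770.
Expected DCO frequency = 0.2416 × 0.1770 ≈ 0.04276; observed = 28/836 ≈ 0.03349.
Coefficient of coincidence = 0.03349/0.04276 ≈ 0.78.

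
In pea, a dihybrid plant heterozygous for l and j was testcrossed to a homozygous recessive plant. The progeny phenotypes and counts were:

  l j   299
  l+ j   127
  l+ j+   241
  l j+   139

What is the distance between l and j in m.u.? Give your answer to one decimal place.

33.0 m.u.

The two most frequent classes, l+ j+ (241) and l j (299), are the parental types, so the F1 was l+ j+ / l j.
The recombinant classes are l+ j and l j+: 127 + 139 = 266.
Recombination frequency = 266/806 = 0.3300 ≈ 33.0%, i.e. 33.0 m.u.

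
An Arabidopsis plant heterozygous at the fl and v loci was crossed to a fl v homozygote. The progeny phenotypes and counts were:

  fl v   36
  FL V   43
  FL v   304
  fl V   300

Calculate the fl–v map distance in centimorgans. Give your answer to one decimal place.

11.6 centimorgans

The two most frequent classes, FL v (304) and fl V (300), are the parental types, so the F1 was FL v / fl V.
The recombinant classes are FL V and fl v: 43 + 36 = 79.
Recombination frequency = 79/683 = 0.1157 ≈ 11.6%, i.e. 11.6 centimorgans.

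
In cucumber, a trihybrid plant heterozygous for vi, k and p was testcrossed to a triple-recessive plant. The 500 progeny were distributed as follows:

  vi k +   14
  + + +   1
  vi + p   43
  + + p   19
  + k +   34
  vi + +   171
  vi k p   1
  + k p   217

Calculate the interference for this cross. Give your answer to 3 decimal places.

0.638

The two most frequent reciprocal classes, vi + + and + k p, are the parental types, so the F1 was vi + + / + k p.
The two rarest classes, + + + and vi k p, are the double crossovers. Comparing them with the parentals, only the vi allele has switched, so vi is the middle locus and the order is k – vi – p.
k–vi: (33 + 2)/500 = 0.0700; vi–p: (77 + 2)/500 = 0.1580.
Expected DCO frequency = 0.0700 × 0.1580 ≈ 0.01106; observed = 2/500 ≈ 0.00400.
Coefficient of coincidence = 0.00400/0.01106 ≈ 0.362; interference = 1 − 0.362 = 0.638.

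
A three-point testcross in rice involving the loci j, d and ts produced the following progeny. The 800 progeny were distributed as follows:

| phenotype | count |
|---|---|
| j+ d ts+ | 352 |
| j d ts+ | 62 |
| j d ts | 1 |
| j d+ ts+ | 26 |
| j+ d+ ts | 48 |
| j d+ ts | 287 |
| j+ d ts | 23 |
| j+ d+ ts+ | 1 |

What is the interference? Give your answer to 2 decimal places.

0.72

The two most frequent reciprocal classes, j d+ ts and j+ d ts+, are the parental types, so the F1 was j d+ ts / j+ d ts+.
The two rarest classes, j d ts and j+ d+ ts+, are the double crossovers. Comparing them with the parentals, only the d allele has switched, so d is the middle locus and the order is j – d – ts.
j–d: (110 + 2)/800 = 0.1400; d–ts: (49 + 2)/800 = 0.0638.
Expected DCO frequency = 0.1400 × 0.0638 ≈ 0.00893; observed = 2/800 ≈ 0.00250.
Coefficient of coincidence = 0.00250/0.00893 ≈ 0.28; interference = 1 − 0.28 = 0.72.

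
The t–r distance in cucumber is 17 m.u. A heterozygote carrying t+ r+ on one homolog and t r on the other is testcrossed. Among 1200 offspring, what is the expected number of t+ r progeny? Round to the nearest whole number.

A map distance of 17 m.u. corresponds to a recombination frequency of 0.170.
The F1 is t+ r+ / t r, so t+ r is a recombinant gamete class with expected frequency r/2 = 0.170/2 = 0.0850.
Expected number = 0.0850 × 1200 = 102.00 ≈ 102.

102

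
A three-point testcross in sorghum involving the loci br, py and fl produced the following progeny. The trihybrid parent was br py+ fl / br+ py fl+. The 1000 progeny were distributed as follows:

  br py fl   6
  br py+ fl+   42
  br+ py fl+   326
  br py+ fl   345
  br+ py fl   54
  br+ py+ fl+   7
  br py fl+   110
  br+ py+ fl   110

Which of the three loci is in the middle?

py

The two rarest classes, br py fl and br+ py+ fl+, are the double crossovers. Comparing them with the parentals, only the py allele has switched, so py is the middle locus and the order is br – py – fl.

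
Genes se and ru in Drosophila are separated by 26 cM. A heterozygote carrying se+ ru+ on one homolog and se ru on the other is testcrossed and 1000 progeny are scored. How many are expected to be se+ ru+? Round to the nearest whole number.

370

A map distance of 26 cM corresponds to a recombination frequency of 0.260.
The F1 is se+ ru+ / se ru, so se+ ru+ is a parental gamete class with expected frequency (1 − r)/2 = 0.740/2 = 0.3700.
Expected number = 0.3700 × 1000 = 370.00 ≈ 370.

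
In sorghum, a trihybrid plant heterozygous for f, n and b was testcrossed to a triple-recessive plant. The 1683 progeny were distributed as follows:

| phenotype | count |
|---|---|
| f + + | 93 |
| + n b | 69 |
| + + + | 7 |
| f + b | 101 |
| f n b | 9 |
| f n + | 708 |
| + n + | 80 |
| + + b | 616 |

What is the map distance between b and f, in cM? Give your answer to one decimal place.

11.7 cM

The two most frequent reciprocal classes, + + b and f n +, are the parental types, so the F1 was + + b / f n +.
The two rarest classes, + + + and f n b, are the double crossovers. Comparing them with the parentals, only the b allele has switched, so b is the middle locus and the order is n – b – f.
Crossovers in the b–f interval produce the single-crossover classes f + b and + n + (101 + 80 = 181) plus the double crossovers (16).
RF(b–f) = (181 + 16) / 1683 = 197/1683 = 0.1171 → 11.7 cM.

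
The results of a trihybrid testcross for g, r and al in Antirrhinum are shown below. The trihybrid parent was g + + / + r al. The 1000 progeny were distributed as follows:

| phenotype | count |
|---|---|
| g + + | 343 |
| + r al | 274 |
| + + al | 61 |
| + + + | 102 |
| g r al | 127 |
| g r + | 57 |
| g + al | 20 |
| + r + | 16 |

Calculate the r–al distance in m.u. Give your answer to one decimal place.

The two rarest classes, g + al and + r +, are the double crossovers. Comparing them with the parentals, only the al allele has switched, so al is the middle locus and the order is r – al – g.
Crossovers in the r–al interval produce the single-crossover classes g r + and + + al (57 + 61 = 118) plus the double crossovers (36).
RF(r–al) = (118 + 36) / 1000 = 154/1000 = 0.1540 → 15.4 m.u.

15.4 m.u.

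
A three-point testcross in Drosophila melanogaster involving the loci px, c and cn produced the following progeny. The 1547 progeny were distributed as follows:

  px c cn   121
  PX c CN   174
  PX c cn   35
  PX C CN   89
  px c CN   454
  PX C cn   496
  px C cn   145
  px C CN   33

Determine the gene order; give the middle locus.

c

The two most frequent reciprocal classes, PX C cn and px c CN, are the parental types, so the F1 was PX C cn / px c CN.
The two rarest classes, PX c cn and px C CN, are the double crossovers. Comparing them with the parentals, only the c allele has switched, so c is the middle locus and the order is cn – c – px.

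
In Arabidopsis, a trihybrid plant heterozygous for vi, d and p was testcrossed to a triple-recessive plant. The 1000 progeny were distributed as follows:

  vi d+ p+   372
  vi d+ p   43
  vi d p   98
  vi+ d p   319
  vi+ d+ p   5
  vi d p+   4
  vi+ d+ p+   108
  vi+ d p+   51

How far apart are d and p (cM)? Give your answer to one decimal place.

The two most frequent reciprocal classes, vi d+ p+ and vi+ d p, are the parental types, so the F1 was vi d+ p+ / vi+ d p.
The two rarest classes, vi d p+ and vi+ d+ p, are the double crossovers. Comparing them with the parentals, only the d allele has switched, so d is the middle locus and the order is vi – d – p.
Crossovers in the d–p interval produce the single-crossover classes vi d+ p and vi+ d p+ (43 + 51 = 94) plus the double crossovers (9).
RF(d–p) = (94 + 9) / 1000 = 103/1000 = 0.1030 → 10.3 cM.

10.3 cM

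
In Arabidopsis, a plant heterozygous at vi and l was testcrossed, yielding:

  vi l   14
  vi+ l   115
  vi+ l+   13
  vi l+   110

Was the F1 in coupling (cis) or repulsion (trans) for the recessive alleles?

trans

The two most frequent classes are vi+ l (115) and vi l+ (110); these are the parental (non-recombinant) types.
So the F1 carried vi+ l on one chromosome and vi l+ on the other — the recessive alleles are on opposite chromosomes (trans / repulsion).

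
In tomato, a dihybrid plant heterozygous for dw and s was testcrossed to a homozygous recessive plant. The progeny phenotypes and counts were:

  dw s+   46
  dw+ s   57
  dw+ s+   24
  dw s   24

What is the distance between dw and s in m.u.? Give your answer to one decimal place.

The two most frequent classes, dw+ s (57) and dw s+ (46), are the parental types, so the F1 was dw+ s / dw s+.
The recombinant classes are dw+ s+ and dw s: 24 + 24 = 48.
Recombination frequency = 48/151 = 0.3179 ≈ 31.8%, i.e. 31.8 m.u.

31.8 m.u.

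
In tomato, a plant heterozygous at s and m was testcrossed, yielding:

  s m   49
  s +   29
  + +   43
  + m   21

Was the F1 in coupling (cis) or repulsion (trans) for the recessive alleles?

cis

The two most frequent classes are + + (43) and s m (49); these are the parental (non-recombinant) types.
So the F1 carried + + on one chromosome and s m on the other — the recessive alleles are on the same chromosome (cis / coupling).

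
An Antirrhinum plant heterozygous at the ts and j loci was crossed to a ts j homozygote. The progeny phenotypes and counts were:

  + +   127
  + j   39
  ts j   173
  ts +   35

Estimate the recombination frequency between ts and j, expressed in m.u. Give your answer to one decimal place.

The two most frequent classes, + + (127) and ts j (173), are the parental types, so the F1 was + + / ts j.
The recombinant classes are + j and ts +: 39 + 35 = 74.
Recombination frequency = 74/374 = 0.1979 ≈ 19.8%, i.e. 19.8 m.u.

19.8 m.u.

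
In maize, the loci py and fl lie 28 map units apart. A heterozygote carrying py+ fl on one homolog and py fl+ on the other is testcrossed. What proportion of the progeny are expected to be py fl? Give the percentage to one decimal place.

14.0%

A map distance of 28 map units corresponds to a recombination frequency of 0.280.
The F1 is py+ fl / py fl+, so py fl is a recombinant gamete class with expected frequency r/2 = 0.280/2 = 0.1400.
That is 0.1400 = 14.0% of the progeny.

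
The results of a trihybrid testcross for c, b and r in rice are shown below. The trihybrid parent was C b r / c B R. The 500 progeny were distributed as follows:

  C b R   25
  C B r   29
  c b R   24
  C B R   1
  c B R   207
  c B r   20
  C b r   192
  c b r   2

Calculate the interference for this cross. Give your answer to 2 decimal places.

0.44

The two rarest classes, c b r and C B R, are the double crossovers. Comparing them with the parentals, only the c allele has switched, so c is the middle locus and the order is r – c – b.
r–c: (45 + 3)/500 = 0.0960; c–b: (53 + 3)/500 = 0.1120.
Expected DCO frequency = 0.0960 × 0.1120 ≈ 0.01075; observed = 3/500 ≈ 0.00600.
Coefficient of coincidence = 0.00600/0.01075 ≈ 0.56; interference = 1 − 0.56 = 0.44.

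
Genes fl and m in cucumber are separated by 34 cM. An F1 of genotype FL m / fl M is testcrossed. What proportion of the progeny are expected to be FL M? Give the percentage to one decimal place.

A map distance of 34 cM corresponds to a recombination frequency of 0.340.
The F1 is FL m / fl M, so FL M is a recombinant gamete class with expected frequency r/2 = 0.340/2 = 0.1700.
That is 0.1700 = 17.0% of the progeny.

17.0%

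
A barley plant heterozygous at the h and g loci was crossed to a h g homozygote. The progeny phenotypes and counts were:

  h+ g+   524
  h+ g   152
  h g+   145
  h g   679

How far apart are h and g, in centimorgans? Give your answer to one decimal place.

The two most frequent classes, h+ g+ (524) and h g (679), are the parental types, so the F1 was h+ g+ / h g.
The recombinant classes are h+ g and h g+: 152 + 145 = 297.
Recombination frequency = 297/1500 = 0.1980 ≈ 19.8%, i.e. 19.8 centimorgans.

19.8 centimorgans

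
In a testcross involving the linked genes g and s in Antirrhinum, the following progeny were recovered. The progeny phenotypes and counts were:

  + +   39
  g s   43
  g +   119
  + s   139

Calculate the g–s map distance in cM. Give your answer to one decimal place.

The two most frequent classes, + s (139) and g + (119), are the parental types, so the F1 was + s / g +.
The recombinant classes are + + and g s: 39 + 43 = 82.
Recombination frequency = 82/340 = 0.2412 ≈ 24.1%, i.e. 24.1 cM.

24.1 cM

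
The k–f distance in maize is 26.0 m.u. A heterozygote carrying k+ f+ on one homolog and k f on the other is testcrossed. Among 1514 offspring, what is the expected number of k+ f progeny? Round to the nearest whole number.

197

A map distance of 26.0 m.u. corresponds to a recombination frequency of 0.260.
The F1 is k+ f+ / k f, so k+ f is a recombinant gamete class with expected frequency r/2 = 0.260/2 = 0.1300.
Expected number = 0.1300 × 1514 = 196.82 ≈ 197.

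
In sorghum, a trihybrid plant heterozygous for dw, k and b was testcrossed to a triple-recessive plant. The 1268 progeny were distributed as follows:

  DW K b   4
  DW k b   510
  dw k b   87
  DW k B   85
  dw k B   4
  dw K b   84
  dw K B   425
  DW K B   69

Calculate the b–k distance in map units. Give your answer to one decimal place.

14.0 map units

The two most frequent reciprocal classes, DW k b and dw K B, are the parental types, so the F1 was DW k b / dw K B.
The two rarest classes, DW K b and dw k B, are the double crossovers. Comparing them with the parentals, only the k allele has switched, so k is the middle locus and the order is dw – k – b.
Crossovers in the k–b interval produce the single-crossover classes DW k B and dw K b (85 + 84 = 169) plus the double crossovers (8).
RF(k–b) = (169 + 8) / 1268 = 177/1268 = 0.1396 → 14.0 map units.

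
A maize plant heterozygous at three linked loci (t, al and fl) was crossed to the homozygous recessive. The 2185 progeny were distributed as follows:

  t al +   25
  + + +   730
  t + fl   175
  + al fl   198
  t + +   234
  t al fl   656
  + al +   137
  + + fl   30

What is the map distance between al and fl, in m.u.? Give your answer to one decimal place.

16.8 m.u.

The two most frequent reciprocal classes, + + + and t al fl, are the parental types, so the F1 was + + + / t al fl.
The two rarest classes, + + fl and t al +, are the double crossovers. Comparing them with the parentals, only the fl allele has switched, so fl is the middle locus and the order is al – fl – t.
Crossovers in the al–fl interval produce the single-crossover classes + al + and t + fl (137 + 175 = 312) plus the double crossovers (55).
RF(al–fl) = (312 + 55) / 2185 = 367/2185 = 0.1680 → 16.8 m.u.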